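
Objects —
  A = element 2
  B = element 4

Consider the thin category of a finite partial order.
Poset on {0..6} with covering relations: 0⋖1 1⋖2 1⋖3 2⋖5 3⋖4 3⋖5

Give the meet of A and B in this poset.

Common predecessors of 2,4: {0,1}
  0 ≤ 1
  1 ≤ 1
glb = 1

Answer: A∧B = 1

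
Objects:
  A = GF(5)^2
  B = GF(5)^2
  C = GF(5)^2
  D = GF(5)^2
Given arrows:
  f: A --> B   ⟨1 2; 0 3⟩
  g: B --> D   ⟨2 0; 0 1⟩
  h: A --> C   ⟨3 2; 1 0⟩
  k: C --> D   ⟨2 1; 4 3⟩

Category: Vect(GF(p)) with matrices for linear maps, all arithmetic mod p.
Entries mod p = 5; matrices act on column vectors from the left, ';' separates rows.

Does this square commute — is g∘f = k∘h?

Answer: COMMUTES

Work:
Path 1 = f;g:
  e0=(1,0) f-->(1,0) g-->(2,0)
  e1=(0,1) f-->(2,3) g-->(4,3)
  result₁ = ⟨2 4; 0 3⟩
Path 2 = h;k:
  e0=(1,0) h-->(3,1) k-->(2,0)
  e1=(0,1) h-->(2,0) k-->(4,3)
  result₂ = ⟨2 4; 0 3⟩
Equal? YES — commutes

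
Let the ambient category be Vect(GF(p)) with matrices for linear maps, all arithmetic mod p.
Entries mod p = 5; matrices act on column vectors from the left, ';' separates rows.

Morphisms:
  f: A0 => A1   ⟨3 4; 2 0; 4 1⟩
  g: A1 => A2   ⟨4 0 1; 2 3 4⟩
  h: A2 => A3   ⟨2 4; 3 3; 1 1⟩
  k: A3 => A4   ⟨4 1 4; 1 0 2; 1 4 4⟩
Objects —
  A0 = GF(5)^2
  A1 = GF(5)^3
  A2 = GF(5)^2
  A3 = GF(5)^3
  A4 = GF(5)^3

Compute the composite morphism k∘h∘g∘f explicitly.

  e0=⟨1,0⟩ f=>⟨3,2,4⟩ g=>⟨1,3⟩ h=>⟨4,2,4⟩ k=>⟨4,2,3⟩
  e1=⟨0,1⟩ f=>⟨4,0,1⟩ g=>⟨2,2⟩ h=>⟨2,2,4⟩ k=>⟨1,0,1⟩
result: ⟨4 1; 2 0; 3 1⟩

Answer: ⟨4 1; 2 0; 3 1⟩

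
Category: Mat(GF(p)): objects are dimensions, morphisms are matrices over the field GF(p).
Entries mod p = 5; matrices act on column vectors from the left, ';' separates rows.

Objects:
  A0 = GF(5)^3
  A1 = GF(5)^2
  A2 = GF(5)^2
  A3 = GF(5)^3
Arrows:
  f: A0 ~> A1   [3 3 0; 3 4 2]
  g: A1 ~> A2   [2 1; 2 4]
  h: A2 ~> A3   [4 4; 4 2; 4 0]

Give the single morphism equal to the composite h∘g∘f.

  e0=(1,0,0) f~>(3,3) g~>(4,3) h~>(3,2,1)
  e1=(0,1,0) f~>(3,4) g~>(0,2) h~>(3,4,0)
  e2=(0,0,1) f~>(0,2) g~>(2,3) h~>(0,4,3)
⟦path⟧: [3 3 0; 2 4 4; 1 0 3]

Answer: [3 3 0; 2 4 4; 1 0 3]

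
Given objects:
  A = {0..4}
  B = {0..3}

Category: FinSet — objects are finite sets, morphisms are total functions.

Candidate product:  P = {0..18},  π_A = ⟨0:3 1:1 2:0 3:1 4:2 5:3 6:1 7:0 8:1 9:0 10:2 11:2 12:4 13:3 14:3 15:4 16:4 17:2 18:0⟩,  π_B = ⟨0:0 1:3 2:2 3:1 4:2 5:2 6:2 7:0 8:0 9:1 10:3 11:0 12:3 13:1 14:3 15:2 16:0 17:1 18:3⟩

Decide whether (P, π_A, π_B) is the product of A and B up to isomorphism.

Answer: NOT A VALID PRODUCT — |P|=19 ≠ |A|·|B|=20

Trace:
|A|·|B| = 5·4 = 20;  |P| = 19
  → cardinalities differ; no bijection possible.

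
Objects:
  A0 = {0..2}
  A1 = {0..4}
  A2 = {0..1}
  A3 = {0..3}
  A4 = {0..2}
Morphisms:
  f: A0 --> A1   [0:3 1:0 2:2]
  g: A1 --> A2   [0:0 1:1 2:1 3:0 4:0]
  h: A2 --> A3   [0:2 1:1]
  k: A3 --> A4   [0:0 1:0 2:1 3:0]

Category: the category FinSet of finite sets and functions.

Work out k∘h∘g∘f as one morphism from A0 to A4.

Answer: [0:1 1:1 2:0]

Trace:
  0 f-->3 g-->0 h-->2 k-->1
  1 f-->0 g-->0 h-->2 k-->1
  2 f-->2 g-->1 h-->1 k-->0
⟦path⟧: [0:1 1:1 2:0]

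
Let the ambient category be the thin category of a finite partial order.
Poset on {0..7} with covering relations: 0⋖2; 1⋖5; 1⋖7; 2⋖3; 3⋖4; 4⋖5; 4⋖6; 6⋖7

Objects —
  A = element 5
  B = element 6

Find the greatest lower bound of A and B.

Common predecessors of 5,6: {0,2,3,4}
  0 ≤ 4
  2 ≤ 4
  3 ≤ 4
  4 ≤ 4
glb = 4

Answer: A∧B = 4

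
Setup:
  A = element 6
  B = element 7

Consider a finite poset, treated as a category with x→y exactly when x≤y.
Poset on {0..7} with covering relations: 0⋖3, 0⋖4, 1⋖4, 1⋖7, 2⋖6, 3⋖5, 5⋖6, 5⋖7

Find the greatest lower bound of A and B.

Common predecessors of 6,7: {0,3,5}
  0 <= 5
  3 <= 5
  5 <= 5
glb = 5

Answer: A∧B = 5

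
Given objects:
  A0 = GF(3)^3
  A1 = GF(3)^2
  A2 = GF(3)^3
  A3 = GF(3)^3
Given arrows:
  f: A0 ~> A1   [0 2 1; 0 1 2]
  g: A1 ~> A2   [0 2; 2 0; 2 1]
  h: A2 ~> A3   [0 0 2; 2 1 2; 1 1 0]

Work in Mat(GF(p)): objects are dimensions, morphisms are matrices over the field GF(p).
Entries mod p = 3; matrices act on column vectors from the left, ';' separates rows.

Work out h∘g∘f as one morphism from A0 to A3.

  e0=⟨1,0,0⟩ f~>⟨0,0⟩ g~>⟨0,0,0⟩ h~>⟨0,0,0⟩
  e1=⟨0,1,0⟩ f~>⟨2,1⟩ g~>⟨2,1,2⟩ h~>⟨1,0,0⟩
  e2=⟨0,0,1⟩ f~>⟨1,2⟩ g~>⟨1,2,1⟩ h~>⟨2,0,0⟩
⟦path⟧: [0 1 2; 0 0 0; 0 0 0]

Answer: [0 1 2; 0 0 0; 0 0 0]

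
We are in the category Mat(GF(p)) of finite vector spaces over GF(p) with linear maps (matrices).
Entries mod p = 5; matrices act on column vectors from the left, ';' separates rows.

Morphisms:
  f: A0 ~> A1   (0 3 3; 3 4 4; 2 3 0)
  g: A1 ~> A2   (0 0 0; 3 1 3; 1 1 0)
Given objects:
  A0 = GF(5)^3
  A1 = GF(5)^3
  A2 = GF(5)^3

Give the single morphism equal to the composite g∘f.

Answer: (0 0 0; 4 2 3; 3 2 2)

Work:
  e0=[1,0,0] f~>[0,3,2] g~>[0,4,3]
  e1=[0,1,0] f~>[3,4,3] g~>[0,2,2]
  e2=[0,0,1] f~>[3,4,0] g~>[0,3,2]
⟦path⟧: (0 0 0; 4 2 3; 3 2 2)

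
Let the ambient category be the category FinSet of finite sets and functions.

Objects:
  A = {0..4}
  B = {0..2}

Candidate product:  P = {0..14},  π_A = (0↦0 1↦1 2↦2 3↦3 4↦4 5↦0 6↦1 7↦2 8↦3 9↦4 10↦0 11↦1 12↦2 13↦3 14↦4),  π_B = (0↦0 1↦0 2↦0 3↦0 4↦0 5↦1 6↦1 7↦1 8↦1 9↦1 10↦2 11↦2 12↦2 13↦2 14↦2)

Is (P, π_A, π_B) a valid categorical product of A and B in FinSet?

Answer: VALID PRODUCT

Work:
|A|·|B| = 5·3 = 15;  |P| = 15
Check the pairing map k ↦ (π_A(k), π_B(k)):
  0 ↦ (0,0)
  1 ↦ (1,0)
  2 ↦ (2,0)
  3 ↦ (3,0)
  4 ↦ (4,0)
  5 ↦ (0,1)
  6 ↦ (1,1)
  7 ↦ (2,1)
  8 ↦ (3,1)
  9 ↦ (4,1)
  10 ↦ (0,2)
  11 ↦ (1,2)
  12 ↦ (2,2)
  13 ↦ (3,2)
  14 ↦ (4,2)
distinct pairs in image: 15 / 15 needed
  → bijection onto A×B; projections well-typed.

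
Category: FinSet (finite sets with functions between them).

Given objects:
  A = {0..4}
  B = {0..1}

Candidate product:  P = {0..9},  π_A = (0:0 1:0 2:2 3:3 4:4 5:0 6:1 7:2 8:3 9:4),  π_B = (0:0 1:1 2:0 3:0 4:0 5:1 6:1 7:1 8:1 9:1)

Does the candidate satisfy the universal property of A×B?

|A|·|B| = 5·2 = 10;  |P| = 10
Check the pairing map k ↦ (π_A(k), π_B(k)):
  0 : (0,0)
  1 : (0,1)
  2 : (2,0)
  3 : (3,0)
  4 : (4,0)
  5 : (0,1)  ✗ repeats pair of k=1
  6 : (1,1)
  7 : (2,1)
  8 : (3,1)
  9 : (4,1)
distinct pairs in image: 9 / 10 needed
  → (0,1) hit at k=1 and k=5

Answer: NOT A VALID PRODUCT — duplicate pair at indices 5,1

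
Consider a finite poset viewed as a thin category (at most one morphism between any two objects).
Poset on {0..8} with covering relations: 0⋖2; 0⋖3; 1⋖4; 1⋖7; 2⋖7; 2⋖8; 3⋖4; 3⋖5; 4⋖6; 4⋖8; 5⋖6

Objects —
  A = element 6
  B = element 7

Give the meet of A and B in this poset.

Answer: NO MEET EXISTS

Derivation:
Lower bounds of A=6 and B=7: {0,1}
  maximal lower bounds 0 and 1 are incomparable: neither 0⊑1 nor 1⊑0
→ no greatest lower bound exists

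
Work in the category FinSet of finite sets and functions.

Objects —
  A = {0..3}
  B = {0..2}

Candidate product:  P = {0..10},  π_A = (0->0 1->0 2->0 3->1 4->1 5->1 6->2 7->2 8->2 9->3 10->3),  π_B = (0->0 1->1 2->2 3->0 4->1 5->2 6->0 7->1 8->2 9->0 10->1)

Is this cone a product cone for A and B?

|A|·|B| = 4·3 = 12;  |P| = 11
  → cardinalities differ; no bijection possible.

Answer: NOT A VALID PRODUCT — |P|=11 ≠ |A|·|B|=12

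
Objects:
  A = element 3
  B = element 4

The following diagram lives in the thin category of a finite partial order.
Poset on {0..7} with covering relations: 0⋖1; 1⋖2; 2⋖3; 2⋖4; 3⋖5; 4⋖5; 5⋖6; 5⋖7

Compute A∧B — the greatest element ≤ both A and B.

Lower bounds of A=3 and B=4: {0,1,2}
  0 <= 2
  1 <= 2
  2 <= 2
glb = 2

Answer: A∧B = 2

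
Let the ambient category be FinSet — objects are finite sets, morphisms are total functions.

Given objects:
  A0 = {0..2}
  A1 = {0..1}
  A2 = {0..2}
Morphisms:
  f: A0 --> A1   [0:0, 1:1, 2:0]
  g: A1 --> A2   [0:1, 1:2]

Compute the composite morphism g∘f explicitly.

Answer: [0:1, 1:2, 2:1]

Work:
  0 f-->0 g-->1
  1 f-->1 g-->2
  2 f-->0 g-->1
composite: [0:1, 1:2, 2:1]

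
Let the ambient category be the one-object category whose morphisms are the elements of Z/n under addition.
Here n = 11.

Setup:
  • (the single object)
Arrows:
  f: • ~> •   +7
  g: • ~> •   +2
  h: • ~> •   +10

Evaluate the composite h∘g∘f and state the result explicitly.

  0 +7≡7 +2≡9 +10≡8  (mod 11)
result: +8

Answer: +8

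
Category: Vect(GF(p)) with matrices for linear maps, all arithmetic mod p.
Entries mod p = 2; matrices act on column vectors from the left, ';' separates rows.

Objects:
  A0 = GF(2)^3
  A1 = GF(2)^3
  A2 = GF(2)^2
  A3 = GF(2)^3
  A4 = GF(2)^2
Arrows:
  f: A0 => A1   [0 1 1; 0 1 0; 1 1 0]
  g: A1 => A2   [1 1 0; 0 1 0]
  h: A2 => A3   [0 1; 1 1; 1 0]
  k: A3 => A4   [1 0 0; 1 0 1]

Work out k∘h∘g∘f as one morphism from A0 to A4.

  e0=(1,0,0) f=>(0,0,1) g=>(0,0) h=>(0,0,0) k=>(0,0)
  e1=(0,1,0) f=>(1,1,1) g=>(0,1) h=>(1,1,0) k=>(1,1)
  e2=(0,0,1) f=>(1,0,0) g=>(1,0) h=>(0,1,1) k=>(0,1)
result: [0 1 0; 0 1 1]

Answer: [0 1 0; 0 1 1]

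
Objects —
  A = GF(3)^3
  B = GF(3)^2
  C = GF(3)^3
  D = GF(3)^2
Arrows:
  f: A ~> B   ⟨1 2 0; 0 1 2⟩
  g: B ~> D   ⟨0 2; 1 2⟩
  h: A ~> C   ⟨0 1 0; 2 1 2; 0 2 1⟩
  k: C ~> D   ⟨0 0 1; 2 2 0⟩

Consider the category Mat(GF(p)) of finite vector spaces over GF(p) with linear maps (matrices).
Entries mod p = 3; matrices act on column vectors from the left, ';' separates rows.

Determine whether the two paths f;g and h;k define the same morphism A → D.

Answer: COMMUTES

Trace:
Along f;g (path 1):
  e0=(1,0,0) f~>(1,0) g~>(0,1)
  e1=(0,1,0) f~>(2,1) g~>(2,1)
  e2=(0,0,1) f~>(0,2) g~>(1,1)
  composite₁ = ⟨0 2 1; 1 1 1⟩
Along h;k (path 2):
  e0=(1,0,0) h~>(0,2,0) k~>(0,1)
  e1=(0,1,0) h~>(1,1,2) k~>(2,1)
  e2=(0,0,1) h~>(0,2,1) k~>(1,1)
  composite₂ = ⟨0 2 1; 1 1 1⟩
Equal? equal; square commutes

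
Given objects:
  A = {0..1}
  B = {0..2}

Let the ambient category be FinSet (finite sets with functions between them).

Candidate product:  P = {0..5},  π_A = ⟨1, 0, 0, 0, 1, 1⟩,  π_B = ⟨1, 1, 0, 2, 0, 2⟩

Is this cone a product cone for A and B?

|A|·|B| = 2·3 = 6;  |P| = 6
Check the pairing map k ↦ (π_A(k), π_B(k)):
  0 ↦ (1,1)
  1 ↦ (0,1)
  2 ↦ (0,0)
  3 ↦ (0,2)
  4 ↦ (1,0)
  5 ↦ (1,2)
distinct pairs in image: 6 / 6 needed
  → bijection onto A×B; projections well-typed.

Answer: VALID PRODUCT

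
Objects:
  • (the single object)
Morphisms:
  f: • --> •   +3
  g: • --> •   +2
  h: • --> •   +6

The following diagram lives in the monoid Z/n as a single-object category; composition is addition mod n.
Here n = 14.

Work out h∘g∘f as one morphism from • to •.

  0 +3≡3 +2≡5 +6≡11  (mod 14)
⟦path⟧: +11

Answer: +11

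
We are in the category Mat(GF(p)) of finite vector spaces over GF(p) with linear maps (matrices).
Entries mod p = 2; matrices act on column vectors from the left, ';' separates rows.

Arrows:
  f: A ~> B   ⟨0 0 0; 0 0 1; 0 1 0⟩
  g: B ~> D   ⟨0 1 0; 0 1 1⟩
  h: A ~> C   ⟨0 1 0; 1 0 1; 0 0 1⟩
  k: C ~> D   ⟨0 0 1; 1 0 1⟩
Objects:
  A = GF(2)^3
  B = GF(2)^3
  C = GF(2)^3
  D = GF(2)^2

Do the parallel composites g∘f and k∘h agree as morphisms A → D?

Path 1 = f;g:
  e0=(1,0,0) f~>(0,0,0) g~>(0,0)
  e1=(0,1,0) f~>(0,0,1) g~>(0,1)
  e2=(0,0,1) f~>(0,1,0) g~>(1,1)
  result₁ = ⟨0 0 1; 0 1 1⟩
Path 2 = h;k:
  e0=(1,0,0) h~>(0,1,0) k~>(0,0)
  e1=(0,1,0) h~>(1,0,0) k~>(0,1)
  e2=(0,0,1) h~>(0,1,1) k~>(1,1)
  result₂ = ⟨0 0 1; 0 1 1⟩
Equal? same morphism ✓

Answer: COMMUTES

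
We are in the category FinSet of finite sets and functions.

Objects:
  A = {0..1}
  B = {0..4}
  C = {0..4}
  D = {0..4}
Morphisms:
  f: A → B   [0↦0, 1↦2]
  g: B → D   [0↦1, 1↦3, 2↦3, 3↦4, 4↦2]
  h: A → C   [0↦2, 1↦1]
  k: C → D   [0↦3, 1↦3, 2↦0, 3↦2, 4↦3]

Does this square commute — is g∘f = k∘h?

Answer: DOES NOT COMMUTE

Work:
1) trace f;g:
  0 f→0 g→1
  1 f→2 g→3
  composite₁ = [0↦1, 1↦3]
2) trace h;k:
  0 h→2 k→0
  1 h→1 k→3
  composite₂ = [0↦0, 1↦3]
Equal? NO — does not commute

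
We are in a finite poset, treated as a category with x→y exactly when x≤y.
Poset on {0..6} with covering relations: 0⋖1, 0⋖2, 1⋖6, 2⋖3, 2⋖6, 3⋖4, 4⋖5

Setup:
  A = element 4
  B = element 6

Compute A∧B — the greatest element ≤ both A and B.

Lower bounds of A=4 and B=6: {0,2}
  0 ≤ 2
  2 ≤ 2
glb = 2

Answer: A∧B = 2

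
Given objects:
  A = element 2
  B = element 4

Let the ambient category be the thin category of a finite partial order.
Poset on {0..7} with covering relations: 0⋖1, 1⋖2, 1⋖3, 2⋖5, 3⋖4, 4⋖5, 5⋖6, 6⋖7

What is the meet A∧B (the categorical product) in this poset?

Answer: A∧B = 1

Trace:
Common predecessors of 2,4: {0,1}
  0 <= 1
  1 <= 1
glb = 1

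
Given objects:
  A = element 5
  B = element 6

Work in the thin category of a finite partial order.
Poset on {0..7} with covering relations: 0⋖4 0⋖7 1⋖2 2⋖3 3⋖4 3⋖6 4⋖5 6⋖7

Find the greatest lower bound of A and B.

Answer: A∧B = 3

Trace:
Lower bounds of A=5 and B=6: {1,2,3}
  1 ≤ 3
  2 ≤ 3
  3 ≤ 3
glb = 3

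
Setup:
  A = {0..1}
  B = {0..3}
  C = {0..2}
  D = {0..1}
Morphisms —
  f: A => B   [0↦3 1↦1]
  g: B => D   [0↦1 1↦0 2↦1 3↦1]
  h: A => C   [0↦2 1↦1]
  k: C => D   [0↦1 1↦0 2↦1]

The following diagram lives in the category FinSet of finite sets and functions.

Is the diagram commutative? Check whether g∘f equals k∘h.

Along f;g (path 1):
  0 f=>3 g=>1
  1 f=>1 g=>0
  composite₁ = [0↦1 1↦0]
Along h;k (path 2):
  0 h=>2 k=>1
  1 h=>1 k=>0
  composite₂ = [0↦1 1↦0]
Equal? same morphism ✓

Answer: COMMUTES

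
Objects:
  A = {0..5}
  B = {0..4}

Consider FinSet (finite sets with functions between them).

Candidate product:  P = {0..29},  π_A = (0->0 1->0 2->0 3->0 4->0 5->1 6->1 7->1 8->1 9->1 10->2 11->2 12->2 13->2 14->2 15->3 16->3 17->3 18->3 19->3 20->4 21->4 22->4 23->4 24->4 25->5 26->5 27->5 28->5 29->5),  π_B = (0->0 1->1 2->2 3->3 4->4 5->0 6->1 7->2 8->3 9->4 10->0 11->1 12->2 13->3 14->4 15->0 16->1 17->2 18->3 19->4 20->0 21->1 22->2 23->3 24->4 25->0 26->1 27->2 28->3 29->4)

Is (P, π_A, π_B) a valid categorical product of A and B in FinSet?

Answer: VALID PRODUCT

Work:
|A|·|B| = 6·5 = 30;  |P| = 30
Check the pairing map k ↦ (π_A(k), π_B(k)):
  0 -> (0,0)
  1 -> (0,1)
  2 -> (0,2)
  3 -> (0,3)
  4 -> (0,4)
  5 -> (1,0)
  6 -> (1,1)
  7 -> (1,2)
  8 -> (1,3)
  9 -> (1,4)
  10 -> (2,0)
  11 -> (2,1)
  12 -> (2,2)
  13 -> (2,3)
  14 -> (2,4)
  15 -> (3,0)
  16 -> (3,1)
  17 -> (3,2)
  18 -> (3,3)
  19 -> (3,4)
  20 -> (4,0)
  21 -> (4,1)
  22 -> (4,2)
  23 -> (4,3)
  24 -> (4,4)
  25 -> (5,0)
  26 -> (5,1)
  27 -> (5,2)
  28 -> (5,3)
  29 -> (5,4)
distinct pairs in image: 30 / 30 needed
  → bijection onto A×B; projections well-typed.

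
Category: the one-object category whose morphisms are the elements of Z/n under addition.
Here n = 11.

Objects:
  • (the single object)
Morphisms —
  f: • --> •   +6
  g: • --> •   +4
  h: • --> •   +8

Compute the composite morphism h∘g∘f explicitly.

  0 +6≡6 +4≡10 +8≡7  (mod 11)
⟦path⟧: +7

Answer: +7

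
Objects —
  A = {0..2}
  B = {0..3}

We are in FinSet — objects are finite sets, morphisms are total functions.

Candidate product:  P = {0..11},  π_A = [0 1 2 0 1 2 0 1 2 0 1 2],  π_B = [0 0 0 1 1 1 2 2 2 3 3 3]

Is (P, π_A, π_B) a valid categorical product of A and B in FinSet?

Answer: VALID PRODUCT

Derivation:
|A|·|B| = 3·4 = 12;  |P| = 12
Check the pairing map k ↦ (π_A(k), π_B(k)):
  0 : (0,0)
  1 : (1,0)
  2 : (2,0)
  3 : (0,1)
  4 : (1,1)
  5 : (2,1)
  6 : (0,2)
  7 : (1,2)
  8 : (2,2)
  9 : (0,3)
  10 : (1,3)
  11 : (2,3)
distinct pairs in image: 12 / 12 needed
  → bijection onto A×B; projections well-typed.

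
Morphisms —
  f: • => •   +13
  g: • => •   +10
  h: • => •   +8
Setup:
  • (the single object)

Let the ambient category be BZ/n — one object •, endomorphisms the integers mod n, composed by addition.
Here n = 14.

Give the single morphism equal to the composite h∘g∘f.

  0 +13≡13 +10≡9 +8≡3  (mod 14)
⟦path⟧: +3

Answer: +3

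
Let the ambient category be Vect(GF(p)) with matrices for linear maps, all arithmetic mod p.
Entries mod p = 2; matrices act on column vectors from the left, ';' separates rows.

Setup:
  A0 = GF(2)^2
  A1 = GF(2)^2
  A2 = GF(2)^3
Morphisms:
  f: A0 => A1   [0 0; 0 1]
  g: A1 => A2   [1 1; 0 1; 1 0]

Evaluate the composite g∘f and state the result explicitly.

Answer: [0 1; 0 1; 0 0]

Derivation:
  e0=[1,0] f=>[0,0] g=>[0,0,0]
  e1=[0,1] f=>[0,1] g=>[1,1,0]
⟦path⟧: [0 1; 0 1; 0 0]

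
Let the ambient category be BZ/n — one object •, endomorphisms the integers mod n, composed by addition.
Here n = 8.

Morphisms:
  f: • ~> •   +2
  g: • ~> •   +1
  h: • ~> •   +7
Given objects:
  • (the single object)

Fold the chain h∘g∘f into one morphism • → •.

  0 +2≡2 +1≡3 +7≡2  (mod 8)
composite: +2

Answer: +2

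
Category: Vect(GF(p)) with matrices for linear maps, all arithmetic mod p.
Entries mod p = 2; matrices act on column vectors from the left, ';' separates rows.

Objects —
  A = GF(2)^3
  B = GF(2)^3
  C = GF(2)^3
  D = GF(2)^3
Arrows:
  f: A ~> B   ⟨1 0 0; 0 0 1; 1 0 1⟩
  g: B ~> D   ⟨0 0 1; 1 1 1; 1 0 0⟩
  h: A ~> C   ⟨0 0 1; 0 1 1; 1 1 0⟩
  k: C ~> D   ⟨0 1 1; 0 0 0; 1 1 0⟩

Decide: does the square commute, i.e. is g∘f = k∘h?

Answer: DOES NOT COMMUTE

Work:
Along f;g (path 1):
  e0=(1,0,0) f~>(1,0,1) g~>(1,0,1)
  e1=(0,1,0) f~>(0,0,0) g~>(0,0,0)
  e2=(0,0,1) f~>(0,1,1) g~>(1,0,0)
  ⟦path⟧₁ = ⟨1 0 1; 0 0 0; 1 0 0⟩
Along h;k (path 2):
  e0=(1,0,0) h~>(0,0,1) k~>(1,0,0)
  e1=(0,1,0) h~>(0,1,1) k~>(0,0,1)
  e2=(0,0,1) h~>(1,1,0) k~>(1,0,0)
  ⟦path⟧₂ = ⟨1 0 1; 0 0 0; 0 1 0⟩
Equal? NO — does not commute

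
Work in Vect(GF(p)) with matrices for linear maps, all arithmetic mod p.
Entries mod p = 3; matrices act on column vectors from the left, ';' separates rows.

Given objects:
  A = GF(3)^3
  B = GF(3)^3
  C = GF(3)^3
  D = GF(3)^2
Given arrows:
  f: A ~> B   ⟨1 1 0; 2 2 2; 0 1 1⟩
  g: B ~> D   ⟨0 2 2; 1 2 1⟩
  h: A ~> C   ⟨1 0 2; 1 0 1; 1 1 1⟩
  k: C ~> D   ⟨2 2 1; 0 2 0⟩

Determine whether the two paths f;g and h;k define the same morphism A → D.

Answer: DOES NOT COMMUTE

Derivation:
Path 1 = f;g:
  e0=[1,0,0] f~>[1,2,0] g~>[1,2]
  e1=[0,1,0] f~>[1,2,1] g~>[0,0]
  e2=[0,0,1] f~>[0,2,1] g~>[0,2]
  ⟦path⟧₁ = ⟨1 0 0; 2 0 2⟩
Path 2 = h;k:
  e0=[1,0,0] h~>[1,1,1] k~>[2,2]
  e1=[0,1,0] h~>[0,0,1] k~>[1,0]
  e2=[0,0,1] h~>[2,1,1] k~>[1,2]
  ⟦path⟧₂ = ⟨2 1 1; 2 0 2⟩
Equal? distinct morphisms ✗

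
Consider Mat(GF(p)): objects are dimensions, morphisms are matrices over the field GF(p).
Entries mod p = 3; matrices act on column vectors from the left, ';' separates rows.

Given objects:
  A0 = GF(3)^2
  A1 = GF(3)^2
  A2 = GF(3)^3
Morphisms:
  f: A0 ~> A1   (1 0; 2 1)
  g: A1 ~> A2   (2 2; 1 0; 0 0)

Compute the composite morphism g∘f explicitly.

  e0=(1,0) f~>(1,2) g~>(0,1,0)
  e1=(0,1) f~>(0,1) g~>(2,0,0)
composite: (0 2; 1 0; 0 0)

Answer: (0 2; 1 0; 0 0)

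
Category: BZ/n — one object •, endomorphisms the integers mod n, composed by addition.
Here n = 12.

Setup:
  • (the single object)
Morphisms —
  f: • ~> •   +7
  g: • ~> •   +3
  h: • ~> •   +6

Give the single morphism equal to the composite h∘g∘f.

  0 +7≡7 +3≡10 +6≡4  (mod 12)
result: +4

Answer: +4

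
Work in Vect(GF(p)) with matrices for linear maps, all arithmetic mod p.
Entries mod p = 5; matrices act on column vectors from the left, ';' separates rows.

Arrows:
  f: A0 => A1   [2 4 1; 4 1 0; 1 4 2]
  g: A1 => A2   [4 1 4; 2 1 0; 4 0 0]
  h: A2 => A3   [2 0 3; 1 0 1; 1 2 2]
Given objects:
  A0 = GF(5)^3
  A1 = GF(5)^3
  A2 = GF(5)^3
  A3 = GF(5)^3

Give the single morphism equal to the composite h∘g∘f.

Answer: [1 4 1; 4 4 1; 3 3 4]

Trace:
  e0=⟨1,0,0⟩ f=>⟨2,4,1⟩ g=>⟨1,3,3⟩ h=>⟨1,4,3⟩
  e1=⟨0,1,0⟩ f=>⟨4,1,4⟩ g=>⟨3,4,1⟩ h=>⟨4,4,3⟩
  e2=⟨0,0,1⟩ f=>⟨1,0,2⟩ g=>⟨2,2,4⟩ h=>⟨1,1,4⟩
⟦path⟧: [1 4 1; 4 4 1; 3 3 4]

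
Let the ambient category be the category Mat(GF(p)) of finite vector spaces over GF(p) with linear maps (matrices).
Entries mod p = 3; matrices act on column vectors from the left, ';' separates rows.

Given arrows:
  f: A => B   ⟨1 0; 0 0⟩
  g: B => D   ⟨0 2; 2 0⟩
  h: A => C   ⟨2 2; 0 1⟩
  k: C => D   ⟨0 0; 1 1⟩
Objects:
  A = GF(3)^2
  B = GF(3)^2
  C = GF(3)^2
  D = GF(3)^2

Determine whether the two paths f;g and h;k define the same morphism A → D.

Along f;g (path 1):
  e0=(1,0) f=>(1,0) g=>(0,2)
  e1=(0,1) f=>(0,0) g=>(0,0)
  composite₁ = ⟨0 0; 2 0⟩
Along h;k (path 2):
  e0=(1,0) h=>(2,0) k=>(0,2)
  e1=(0,1) h=>(2,1) k=>(0,0)
  composite₂ = ⟨0 0; 2 0⟩
Equal? YES — commutes

Answer: COMMUTES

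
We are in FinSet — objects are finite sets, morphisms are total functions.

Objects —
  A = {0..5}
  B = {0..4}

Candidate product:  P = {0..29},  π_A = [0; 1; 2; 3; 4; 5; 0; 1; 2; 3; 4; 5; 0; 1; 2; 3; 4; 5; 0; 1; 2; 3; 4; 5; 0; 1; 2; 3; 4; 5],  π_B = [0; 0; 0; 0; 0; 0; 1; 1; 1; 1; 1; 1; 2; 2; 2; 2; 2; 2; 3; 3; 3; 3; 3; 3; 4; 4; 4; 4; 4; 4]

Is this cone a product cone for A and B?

|A|·|B| = 6·5 = 30;  |P| = 30
Check the pairing map k ↦ (π_A(k), π_B(k)):
  0 ↦ (0,0)
  1 ↦ (1,0)
  2 ↦ (2,0)
  3 ↦ (3,0)
  4 ↦ (4,0)
  5 ↦ (5,0)
  6 ↦ (0,1)
  7 ↦ (1,1)
  8 ↦ (2,1)
  9 ↦ (3,1)
  10 ↦ (4,1)
  11 ↦ (5,1)
  12 ↦ (0,2)
  13 ↦ (1,2)
  14 ↦ (2,2)
  15 ↦ (3,2)
  16 ↦ (4,2)
  17 ↦ (5,2)
  18 ↦ (0,3)
  19 ↦ (1,3)
  20 ↦ (2,3)
  21 ↦ (3,3)
  22 ↦ (4,3)
  23 ↦ (5,3)
  24 ↦ (0,4)
  25 ↦ (1,4)
  26 ↦ (2,4)
  27 ↦ (3,4)
  28 ↦ (4,4)
  29 ↦ (5,4)
distinct pairs in image: 30 / 30 needed
  → bijection onto A×B; projections well-typed.

Answer: VALID PRODUCT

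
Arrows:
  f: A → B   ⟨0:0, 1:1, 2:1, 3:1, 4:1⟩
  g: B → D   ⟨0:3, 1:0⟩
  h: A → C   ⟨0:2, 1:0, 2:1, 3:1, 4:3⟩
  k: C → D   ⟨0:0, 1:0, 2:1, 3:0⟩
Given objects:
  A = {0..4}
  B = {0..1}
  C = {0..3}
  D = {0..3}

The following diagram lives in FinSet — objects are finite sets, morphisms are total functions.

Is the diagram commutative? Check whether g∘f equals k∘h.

Answer: DOES NOT COMMUTE

Trace:
Along f;g (path 1):
  0 f→0 g→3
  1 f→1 g→0
  2 f→1 g→0
  3 f→1 g→0
  4 f→1 g→0
  ⟦path⟧₁ = ⟨0:3, 1:0, 2:0, 3:0, 4:0⟩
Along h;k (path 2):
  0 h→2 k→1
  1 h→0 k→0
  2 h→1 k→0
  3 h→1 k→0
  4 h→3 k→0
  ⟦path⟧₂ = ⟨0:1, 1:0, 2:0, 3:0, 4:0⟩
Equal? NO — does not commute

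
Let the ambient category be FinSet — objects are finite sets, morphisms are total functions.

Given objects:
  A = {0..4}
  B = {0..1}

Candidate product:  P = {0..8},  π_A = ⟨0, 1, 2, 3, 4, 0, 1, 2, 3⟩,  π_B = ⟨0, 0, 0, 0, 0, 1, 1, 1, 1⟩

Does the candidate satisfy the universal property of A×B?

|A|·|B| = 5·2 = 10;  |P| = 9
  → cardinalities differ; no bijection possible.

Answer: NOT A VALID PRODUCT — |P|=9 ≠ |A|·|B|=10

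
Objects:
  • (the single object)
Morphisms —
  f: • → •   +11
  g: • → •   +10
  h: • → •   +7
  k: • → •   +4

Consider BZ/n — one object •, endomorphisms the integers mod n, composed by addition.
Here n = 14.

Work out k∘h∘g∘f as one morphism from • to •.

  0 +11≡11 +10≡7 +7≡0 +4≡4  (mod 14)
⟦path⟧: +4

Answer: +4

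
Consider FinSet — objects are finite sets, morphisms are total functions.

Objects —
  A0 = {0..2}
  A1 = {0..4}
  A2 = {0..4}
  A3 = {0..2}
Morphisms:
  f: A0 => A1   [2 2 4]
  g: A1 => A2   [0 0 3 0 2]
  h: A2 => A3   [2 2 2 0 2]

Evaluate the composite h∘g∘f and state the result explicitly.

Answer: [0 0 2]

Derivation:
  0 f=>2 g=>3 h=>0
  1 f=>2 g=>3 h=>0
  2 f=>4 g=>2 h=>2
⟦path⟧: [0 0 2]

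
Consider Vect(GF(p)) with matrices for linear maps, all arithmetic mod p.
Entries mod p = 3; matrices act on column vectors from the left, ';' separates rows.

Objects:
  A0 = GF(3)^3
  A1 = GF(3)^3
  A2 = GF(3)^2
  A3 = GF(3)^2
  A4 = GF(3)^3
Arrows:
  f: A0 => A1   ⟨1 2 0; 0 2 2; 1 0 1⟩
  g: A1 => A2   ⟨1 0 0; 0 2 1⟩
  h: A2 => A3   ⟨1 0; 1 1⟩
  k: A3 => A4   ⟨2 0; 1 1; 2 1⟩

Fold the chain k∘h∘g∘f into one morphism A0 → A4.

Answer: ⟨2 1 0; 0 2 2; 1 1 2⟩

Work:
  e0=[1,0,0] f=>[1,0,1] g=>[1,1] h=>[1,2] k=>[2,0,1]
  e1=[0,1,0] f=>[2,2,0] g=>[2,1] h=>[2,0] k=>[1,2,1]
  e2=[0,0,1] f=>[0,2,1] g=>[0,2] h=>[0,2] k=>[0,2,2]
composite: ⟨2 1 0; 0 2 2; 1 1 2⟩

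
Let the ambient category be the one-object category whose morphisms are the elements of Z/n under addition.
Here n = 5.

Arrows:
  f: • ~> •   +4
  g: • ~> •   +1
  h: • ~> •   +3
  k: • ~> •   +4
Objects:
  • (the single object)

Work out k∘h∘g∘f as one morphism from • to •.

Answer: +2

Work:
  0 +4≡4 +1≡0 +3≡3 +4≡2  (mod 5)
⟦path⟧: +2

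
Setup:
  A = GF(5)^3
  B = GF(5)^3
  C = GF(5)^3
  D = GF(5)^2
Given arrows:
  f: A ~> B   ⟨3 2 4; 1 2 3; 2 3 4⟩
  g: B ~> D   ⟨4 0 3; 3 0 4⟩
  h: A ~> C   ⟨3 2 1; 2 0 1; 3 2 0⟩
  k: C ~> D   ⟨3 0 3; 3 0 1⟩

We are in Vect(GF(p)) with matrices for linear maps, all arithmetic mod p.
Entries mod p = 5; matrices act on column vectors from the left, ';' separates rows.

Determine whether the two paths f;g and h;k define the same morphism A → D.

Answer: COMMUTES

Trace:
Path 1 = f;g:
  e0=(1,0,0) f~>(3,1,2) g~>(3,2)
  e1=(0,1,0) f~>(2,2,3) g~>(2,3)
  e2=(0,0,1) f~>(4,3,4) g~>(3,3)
  composite₁ = ⟨3 2 3; 2 3 3⟩
Path 2 = h;k:
  e0=(1,0,0) h~>(3,2,3) k~>(3,2)
  e1=(0,1,0) h~>(2,0,2) k~>(2,3)
  e2=(0,0,1) h~>(1,1,0) k~>(3,3)
  composite₂ = ⟨3 2 3; 2 3 3⟩
Equal? same morphism ✓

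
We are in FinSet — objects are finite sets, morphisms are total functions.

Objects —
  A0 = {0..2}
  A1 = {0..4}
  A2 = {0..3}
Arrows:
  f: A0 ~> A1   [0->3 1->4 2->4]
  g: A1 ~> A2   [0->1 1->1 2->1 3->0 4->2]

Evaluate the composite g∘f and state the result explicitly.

Answer: [0->0 1->2 2->2]

Derivation:
  0 f~>3 g~>0
  1 f~>4 g~>2
  2 f~>4 g~>2
⟦path⟧: [0->0 1->2 2->2]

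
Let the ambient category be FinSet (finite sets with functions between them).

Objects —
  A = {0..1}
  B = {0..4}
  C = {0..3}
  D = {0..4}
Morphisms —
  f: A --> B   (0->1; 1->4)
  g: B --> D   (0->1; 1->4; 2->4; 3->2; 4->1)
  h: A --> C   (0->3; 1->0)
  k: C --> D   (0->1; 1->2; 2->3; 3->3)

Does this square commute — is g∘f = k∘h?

1) trace f;g:
  0 f-->1 g-->4
  1 f-->4 g-->1
  result₁ = (0->4; 1->1)
2) trace h;k:
  0 h-->3 k-->3
  1 h-->0 k-->1
  result₂ = (0->3; 1->1)
Equal? differ; not commutative

Answer: DOES NOT COMMUTE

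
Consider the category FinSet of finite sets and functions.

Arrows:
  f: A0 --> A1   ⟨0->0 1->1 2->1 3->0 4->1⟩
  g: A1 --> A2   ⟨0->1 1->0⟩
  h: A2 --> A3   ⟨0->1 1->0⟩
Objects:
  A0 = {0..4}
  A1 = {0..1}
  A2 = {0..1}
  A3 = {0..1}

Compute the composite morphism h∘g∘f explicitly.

  0 f-->0 g-->1 h-->0
  1 f-->1 g-->0 h-->1
  2 f-->1 g-->0 h-->1
  3 f-->0 g-->1 h-->0
  4 f-->1 g-->0 h-->1
composite: ⟨0->0 1->1 2->1 3->0 4->1⟩

Answer: ⟨0->0 1->1 2->1 3->0 4->1⟩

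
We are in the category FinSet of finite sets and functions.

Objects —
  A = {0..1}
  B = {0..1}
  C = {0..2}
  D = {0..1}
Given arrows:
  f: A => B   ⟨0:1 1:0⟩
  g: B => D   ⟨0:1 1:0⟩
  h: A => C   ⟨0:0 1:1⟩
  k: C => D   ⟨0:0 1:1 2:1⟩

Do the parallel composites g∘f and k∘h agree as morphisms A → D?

Along f;g (path 1):
  0 f=>1 g=>0
  1 f=>0 g=>1
  result₁ = ⟨0:0 1:1⟩
Along h;k (path 2):
  0 h=>0 k=>0
  1 h=>1 k=>1
  result₂ = ⟨0:0 1:1⟩
Equal? YES — commutes

Answer: COMMUTES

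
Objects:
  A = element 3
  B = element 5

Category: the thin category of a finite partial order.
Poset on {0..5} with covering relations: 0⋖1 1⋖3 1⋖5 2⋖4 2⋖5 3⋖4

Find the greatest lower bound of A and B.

Answer: A∧B = 1

Trace:
Common predecessors of 3,5: {0,1}
  0 <= 1
  1 <= 1
glb = 1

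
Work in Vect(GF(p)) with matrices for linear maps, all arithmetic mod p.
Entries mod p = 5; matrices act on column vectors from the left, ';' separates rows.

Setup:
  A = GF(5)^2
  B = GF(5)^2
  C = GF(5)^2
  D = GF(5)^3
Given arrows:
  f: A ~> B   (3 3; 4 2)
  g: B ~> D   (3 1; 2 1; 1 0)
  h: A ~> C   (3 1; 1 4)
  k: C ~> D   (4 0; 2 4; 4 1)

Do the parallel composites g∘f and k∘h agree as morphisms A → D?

Along f;g (path 1):
  e0=[1,0] f~>[3,4] g~>[3,0,3]
  e1=[0,1] f~>[3,2] g~>[1,3,3]
  composite₁ = (3 1; 0 3; 3 3)
Along h;k (path 2):
  e0=[1,0] h~>[3,1] k~>[2,0,3]
  e1=[0,1] h~>[1,4] k~>[4,3,3]
  composite₂ = (2 4; 0 3; 3 3)
Equal? NO — does not commute

Answer: DOES NOT COMMUTE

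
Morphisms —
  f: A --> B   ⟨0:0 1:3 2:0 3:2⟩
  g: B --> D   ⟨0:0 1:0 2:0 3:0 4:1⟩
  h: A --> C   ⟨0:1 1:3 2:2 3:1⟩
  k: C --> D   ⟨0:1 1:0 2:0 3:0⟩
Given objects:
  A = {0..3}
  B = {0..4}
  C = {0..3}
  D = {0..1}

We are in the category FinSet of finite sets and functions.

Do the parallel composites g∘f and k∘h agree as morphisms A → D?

Path 1 = f;g:
  0 f-->0 g-->0
  1 f-->3 g-->0
  2 f-->0 g-->0
  3 f-->2 g-->0
  ⟦path⟧₁ = ⟨0:0 1:0 2:0 3:0⟩
Path 2 = h;k:
  0 h-->1 k-->0
  1 h-->3 k-->0
  2 h-->2 k-->0
  3 h-->1 k-->0
  ⟦path⟧₂ = ⟨0:0 1:0 2:0 3:0⟩
Equal? equal; square commutes

Answer: COMMUTES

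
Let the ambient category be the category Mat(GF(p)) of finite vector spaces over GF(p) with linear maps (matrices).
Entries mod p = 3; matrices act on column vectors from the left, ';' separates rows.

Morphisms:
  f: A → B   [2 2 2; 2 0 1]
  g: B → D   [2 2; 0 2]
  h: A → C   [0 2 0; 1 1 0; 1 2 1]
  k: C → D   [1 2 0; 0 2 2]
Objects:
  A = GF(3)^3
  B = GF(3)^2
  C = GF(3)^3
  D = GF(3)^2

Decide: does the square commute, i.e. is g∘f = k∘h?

1) trace f;g:
  e0=[1,0,0] f→[2,2] g→[2,1]
  e1=[0,1,0] f→[2,0] g→[1,0]
  e2=[0,0,1] f→[2,1] g→[0,2]
  ⟦path⟧₁ = [2 1 0; 1 0 2]
2) trace h;k:
  e0=[1,0,0] h→[0,1,1] k→[2,1]
  e1=[0,1,0] h→[2,1,2] k→[1,0]
  e2=[0,0,1] h→[0,0,1] k→[0,2]
  ⟦path⟧₂ = [2 1 0; 1 0 2]
Equal? same morphism ✓

Answer: COMMUTES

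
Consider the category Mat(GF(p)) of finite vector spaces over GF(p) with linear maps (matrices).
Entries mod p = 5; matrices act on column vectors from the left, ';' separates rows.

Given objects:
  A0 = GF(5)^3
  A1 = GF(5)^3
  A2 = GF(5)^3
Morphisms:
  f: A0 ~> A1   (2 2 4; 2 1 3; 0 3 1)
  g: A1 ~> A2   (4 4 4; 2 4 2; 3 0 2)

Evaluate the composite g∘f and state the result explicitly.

  e0=[1,0,0] f~>[2,2,0] g~>[1,2,1]
  e1=[0,1,0] f~>[2,1,3] g~>[4,4,2]
  e2=[0,0,1] f~>[4,3,1] g~>[2,2,4]
⟦path⟧: (1 4 2; 2 4 2; 1 2 4)

Answer: (1 4 2; 2 4 2; 1 2 4)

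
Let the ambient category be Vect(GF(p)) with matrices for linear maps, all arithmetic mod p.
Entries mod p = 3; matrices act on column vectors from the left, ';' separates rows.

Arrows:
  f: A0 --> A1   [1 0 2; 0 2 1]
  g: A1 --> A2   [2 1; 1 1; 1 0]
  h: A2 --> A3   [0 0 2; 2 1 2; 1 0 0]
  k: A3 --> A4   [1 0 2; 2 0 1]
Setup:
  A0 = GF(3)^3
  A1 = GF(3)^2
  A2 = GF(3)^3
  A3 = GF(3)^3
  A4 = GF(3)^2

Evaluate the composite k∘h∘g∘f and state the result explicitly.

Answer: [0 1 2; 0 2 1]

Derivation:
  e0=(1,0,0) f-->(1,0) g-->(2,1,1) h-->(2,1,2) k-->(0,0)
  e1=(0,1,0) f-->(0,2) g-->(2,2,0) h-->(0,0,2) k-->(1,2)
  e2=(0,0,1) f-->(2,1) g-->(2,0,2) h-->(1,2,2) k-->(2,1)
result: [0 1 2; 0 2 1]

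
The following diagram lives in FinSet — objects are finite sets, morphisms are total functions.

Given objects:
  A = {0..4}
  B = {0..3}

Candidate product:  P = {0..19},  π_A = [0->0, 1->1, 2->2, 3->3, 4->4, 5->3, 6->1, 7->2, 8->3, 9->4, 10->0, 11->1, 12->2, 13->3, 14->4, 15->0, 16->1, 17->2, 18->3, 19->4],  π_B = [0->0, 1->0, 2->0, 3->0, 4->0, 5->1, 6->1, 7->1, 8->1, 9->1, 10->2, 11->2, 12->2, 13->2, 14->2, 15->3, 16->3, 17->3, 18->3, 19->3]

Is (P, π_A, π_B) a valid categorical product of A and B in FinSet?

Answer: NOT A VALID PRODUCT — duplicate pair at indices 8,5

Work:
|A|·|B| = 5·4 = 20;  |P| = 20
Check the pairing map k ↦ (π_A(k), π_B(k)):
  0 -> (0,0)
  1 -> (1,0)
  2 -> (2,0)
  3 -> (3,0)
  4 -> (4,0)
  5 -> (3,1)
  6 -> (1,1)
  7 -> (2,1)
  8 -> (3,1)  ✗ repeats pair of k=5
  9 -> (4,1)
  10 -> (0,2)
  11 -> (1,2)
  12 -> (2,2)
  13 -> (3,2)
  14 -> (4,2)
  15 -> (0,3)
  16 -> (1,3)
  17 -> (2,3)
  18 -> (3,3)
  19 -> (4,3)
distinct pairs in image: 19 / 20 needed
  → (3,1) hit at k=5 and k=8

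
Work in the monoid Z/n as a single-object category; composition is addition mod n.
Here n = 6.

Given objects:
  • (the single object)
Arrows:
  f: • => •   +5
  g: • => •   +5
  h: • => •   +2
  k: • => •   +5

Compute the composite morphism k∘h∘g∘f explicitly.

Answer: +5

Trace:
  0 +5≡5 +5≡4 +2≡0 +5≡5  (mod 6)
⟦path⟧: +5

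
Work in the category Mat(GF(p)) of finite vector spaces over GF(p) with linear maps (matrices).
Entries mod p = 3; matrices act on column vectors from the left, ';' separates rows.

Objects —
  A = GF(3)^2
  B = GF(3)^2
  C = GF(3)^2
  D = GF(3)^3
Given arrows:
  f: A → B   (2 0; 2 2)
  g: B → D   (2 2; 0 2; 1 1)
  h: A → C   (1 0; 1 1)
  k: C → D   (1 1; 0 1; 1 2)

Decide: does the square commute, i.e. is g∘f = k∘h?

Answer: DOES NOT COMMUTE

Trace:
Path 1 = f;g:
  e0=(1,0) f→(2,2) g→(2,1,1)
  e1=(0,1) f→(0,2) g→(1,1,2)
  composite₁ = (2 1; 1 1; 1 2)
Path 2 = h;k:
  e0=(1,0) h→(1,1) k→(2,1,0)
  e1=(0,1) h→(0,1) k→(1,1,2)
  composite₂ = (2 1; 1 1; 0 2)
Equal? differ; not commutative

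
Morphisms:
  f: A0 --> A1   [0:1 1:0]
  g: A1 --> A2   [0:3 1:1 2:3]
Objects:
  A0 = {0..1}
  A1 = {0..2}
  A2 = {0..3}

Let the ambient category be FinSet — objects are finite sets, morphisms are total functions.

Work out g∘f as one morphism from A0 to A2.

  0 f-->1 g-->1
  1 f-->0 g-->3
⟦path⟧: [0:1 1:3]

Answer: [0:1 1:3]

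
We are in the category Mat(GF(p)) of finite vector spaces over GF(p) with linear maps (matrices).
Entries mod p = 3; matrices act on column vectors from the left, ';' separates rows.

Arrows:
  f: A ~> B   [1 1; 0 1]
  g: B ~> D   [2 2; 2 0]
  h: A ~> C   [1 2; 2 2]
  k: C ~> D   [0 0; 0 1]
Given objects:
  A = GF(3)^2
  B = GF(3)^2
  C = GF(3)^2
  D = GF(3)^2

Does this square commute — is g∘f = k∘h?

1) trace f;g:
  e0=⟨1,0⟩ f~>⟨1,0⟩ g~>⟨2,2⟩
  e1=⟨0,1⟩ f~>⟨1,1⟩ g~>⟨1,2⟩
  result₁ = [2 1; 2 2]
2) trace h;k:
  e0=⟨1,0⟩ h~>⟨1,2⟩ k~>⟨0,2⟩
  e1=⟨0,1⟩ h~>⟨2,2⟩ k~>⟨0,2⟩
  result₂ = [0 0; 2 2]
Equal? distinct morphisms ✗

Answer: DOES NOT COMMUTE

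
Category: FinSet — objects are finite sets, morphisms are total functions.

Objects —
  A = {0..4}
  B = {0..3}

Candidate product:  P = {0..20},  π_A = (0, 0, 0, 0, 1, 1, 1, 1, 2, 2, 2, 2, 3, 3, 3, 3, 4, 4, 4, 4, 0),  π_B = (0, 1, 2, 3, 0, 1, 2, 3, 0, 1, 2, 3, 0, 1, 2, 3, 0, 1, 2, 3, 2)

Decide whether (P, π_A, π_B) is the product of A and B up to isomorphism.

Answer: NOT A VALID PRODUCT — |P|=21 ≠ |A|·|B|=20

Trace:
|A|·|B| = 5·4 = 20;  |P| = 21
  → cardinalities differ; no bijection possible.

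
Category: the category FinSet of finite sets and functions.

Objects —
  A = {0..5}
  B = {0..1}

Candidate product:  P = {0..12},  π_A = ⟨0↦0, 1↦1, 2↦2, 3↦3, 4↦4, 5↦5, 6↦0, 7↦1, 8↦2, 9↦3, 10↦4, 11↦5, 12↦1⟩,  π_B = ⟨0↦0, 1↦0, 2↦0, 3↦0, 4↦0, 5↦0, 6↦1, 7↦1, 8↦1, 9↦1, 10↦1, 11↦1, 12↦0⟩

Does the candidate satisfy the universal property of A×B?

Answer: NOT A VALID PRODUCT — |P|=13 ≠ |A|·|B|=12

Trace:
|A|·|B| = 6·2 = 12;  |P| = 13
  → cardinalities differ; no bijection possible.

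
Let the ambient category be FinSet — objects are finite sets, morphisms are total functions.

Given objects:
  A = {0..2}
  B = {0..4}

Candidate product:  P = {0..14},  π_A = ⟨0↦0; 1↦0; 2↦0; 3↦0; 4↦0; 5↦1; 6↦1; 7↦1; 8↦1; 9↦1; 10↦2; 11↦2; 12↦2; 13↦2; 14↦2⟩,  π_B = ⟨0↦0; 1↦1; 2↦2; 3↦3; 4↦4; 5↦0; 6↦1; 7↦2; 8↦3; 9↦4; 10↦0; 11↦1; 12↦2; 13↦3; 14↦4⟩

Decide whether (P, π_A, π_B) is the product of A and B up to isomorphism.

Answer: VALID PRODUCT

Derivation:
|A|·|B| = 3·5 = 15;  |P| = 15
Check the pairing map k ↦ (π_A(k), π_B(k)):
  0 ↦ (0,0)
  1 ↦ (0,1)
  2 ↦ (0,2)
  3 ↦ (0,3)
  4 ↦ (0,4)
  5 ↦ (1,0)
  6 ↦ (1,1)
  7 ↦ (1,2)
  8 ↦ (1,3)
  9 ↦ (1,4)
  10 ↦ (2,0)
  11 ↦ (2,1)
  12 ↦ (2,2)
  13 ↦ (2,3)
  14 ↦ (2,4)
distinct pairs in image: 15 / 15 needed
  → bijection onto A×B; projections well-typed.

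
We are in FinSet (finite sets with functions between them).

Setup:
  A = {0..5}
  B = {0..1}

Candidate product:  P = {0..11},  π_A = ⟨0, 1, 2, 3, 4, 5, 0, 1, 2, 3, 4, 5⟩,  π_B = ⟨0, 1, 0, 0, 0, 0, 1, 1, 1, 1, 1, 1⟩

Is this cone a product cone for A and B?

Answer: NOT A VALID PRODUCT — duplicate pair at indices 7,1

Derivation:
|A|·|B| = 6·2 = 12;  |P| = 12
Check the pairing map k ↦ (π_A(k), π_B(k)):
  0 : (0,0)
  1 : (1,1)
  2 : (2,0)
  3 : (3,0)
  4 : (4,0)
  5 : (5,0)
  6 : (0,1)
  7 : (1,1)  ✗ repeats pair of k=1
  8 : (2,1)
  9 : (3,1)
  10 : (4,1)
  11 : (5,1)
distinct pairs in image: 11 / 12 needed
  → (1,1) hit at k=1 and k=7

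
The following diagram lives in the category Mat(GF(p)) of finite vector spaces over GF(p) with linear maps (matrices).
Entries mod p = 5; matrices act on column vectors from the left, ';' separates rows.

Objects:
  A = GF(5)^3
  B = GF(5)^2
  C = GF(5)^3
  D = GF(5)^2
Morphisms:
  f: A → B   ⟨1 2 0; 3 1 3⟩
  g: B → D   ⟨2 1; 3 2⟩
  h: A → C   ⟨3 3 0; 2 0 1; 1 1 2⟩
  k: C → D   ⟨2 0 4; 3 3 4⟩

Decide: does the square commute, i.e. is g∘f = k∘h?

Answer: COMMUTES

Trace:
Path 1 = f;g:
  e0=(1,0,0) f→(1,3) g→(0,4)
  e1=(0,1,0) f→(2,1) g→(0,3)
  e2=(0,0,1) f→(0,3) g→(3,1)
  result₁ = ⟨0 0 3; 4 3 1⟩
Path 2 = h;k:
  e0=(1,0,0) h→(3,2,1) k→(0,4)
  e1=(0,1,0) h→(3,0,1) k→(0,3)
  e2=(0,0,1) h→(0,1,2) k→(3,1)
  result₂ = ⟨0 0 3; 4 3 1⟩
Equal? same morphism ✓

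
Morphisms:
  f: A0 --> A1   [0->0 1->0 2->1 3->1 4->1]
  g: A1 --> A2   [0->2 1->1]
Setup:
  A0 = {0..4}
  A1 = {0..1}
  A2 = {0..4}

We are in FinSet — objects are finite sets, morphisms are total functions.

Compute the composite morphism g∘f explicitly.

  0 f-->0 g-->2
  1 f-->0 g-->2
  2 f-->1 g-->1
  3 f-->1 g-->1
  4 f-->1 g-->1
composite: [0->2 1->2 2->1 3->1 4->1]

Answer: [0->2 1->2 2->1 3->1 4->1]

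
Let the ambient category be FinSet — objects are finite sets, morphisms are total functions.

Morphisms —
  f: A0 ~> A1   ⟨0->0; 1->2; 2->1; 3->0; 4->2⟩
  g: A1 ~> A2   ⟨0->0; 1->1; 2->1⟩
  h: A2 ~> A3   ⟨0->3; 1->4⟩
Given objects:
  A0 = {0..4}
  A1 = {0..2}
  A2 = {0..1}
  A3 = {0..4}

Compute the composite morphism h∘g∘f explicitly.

Answer: ⟨0->3; 1->4; 2->4; 3->3; 4->4⟩

Work:
  0 f~>0 g~>0 h~>3
  1 f~>2 g~>1 h~>4
  2 f~>1 g~>1 h~>4
  3 f~>0 g~>0 h~>3
  4 f~>2 g~>1 h~>4
result: ⟨0->3; 1->4; 2->4; 3->3; 4->4⟩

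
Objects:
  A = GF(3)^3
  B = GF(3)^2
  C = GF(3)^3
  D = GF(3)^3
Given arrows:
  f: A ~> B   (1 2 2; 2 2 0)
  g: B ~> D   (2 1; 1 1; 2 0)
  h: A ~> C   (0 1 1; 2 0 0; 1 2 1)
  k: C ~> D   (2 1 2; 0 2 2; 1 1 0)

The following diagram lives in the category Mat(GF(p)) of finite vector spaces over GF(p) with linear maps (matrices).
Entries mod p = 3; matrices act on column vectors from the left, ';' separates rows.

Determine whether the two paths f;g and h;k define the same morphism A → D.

Path 1 = f;g:
  e0=(1,0,0) f~>(1,2) g~>(1,0,2)
  e1=(0,1,0) f~>(2,2) g~>(0,1,1)
  e2=(0,0,1) f~>(2,0) g~>(1,2,1)
  result₁ = (1 0 1; 0 1 2; 2 1 1)
Path 2 = h;k:
  e0=(1,0,0) h~>(0,2,1) k~>(1,0,2)
  e1=(0,1,0) h~>(1,0,2) k~>(0,1,1)
  e2=(0,0,1) h~>(1,0,1) k~>(1,2,1)
  result₂ = (1 0 1; 0 1 2; 2 1 1)
Equal? YES — commutes

Answer: COMMUTES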